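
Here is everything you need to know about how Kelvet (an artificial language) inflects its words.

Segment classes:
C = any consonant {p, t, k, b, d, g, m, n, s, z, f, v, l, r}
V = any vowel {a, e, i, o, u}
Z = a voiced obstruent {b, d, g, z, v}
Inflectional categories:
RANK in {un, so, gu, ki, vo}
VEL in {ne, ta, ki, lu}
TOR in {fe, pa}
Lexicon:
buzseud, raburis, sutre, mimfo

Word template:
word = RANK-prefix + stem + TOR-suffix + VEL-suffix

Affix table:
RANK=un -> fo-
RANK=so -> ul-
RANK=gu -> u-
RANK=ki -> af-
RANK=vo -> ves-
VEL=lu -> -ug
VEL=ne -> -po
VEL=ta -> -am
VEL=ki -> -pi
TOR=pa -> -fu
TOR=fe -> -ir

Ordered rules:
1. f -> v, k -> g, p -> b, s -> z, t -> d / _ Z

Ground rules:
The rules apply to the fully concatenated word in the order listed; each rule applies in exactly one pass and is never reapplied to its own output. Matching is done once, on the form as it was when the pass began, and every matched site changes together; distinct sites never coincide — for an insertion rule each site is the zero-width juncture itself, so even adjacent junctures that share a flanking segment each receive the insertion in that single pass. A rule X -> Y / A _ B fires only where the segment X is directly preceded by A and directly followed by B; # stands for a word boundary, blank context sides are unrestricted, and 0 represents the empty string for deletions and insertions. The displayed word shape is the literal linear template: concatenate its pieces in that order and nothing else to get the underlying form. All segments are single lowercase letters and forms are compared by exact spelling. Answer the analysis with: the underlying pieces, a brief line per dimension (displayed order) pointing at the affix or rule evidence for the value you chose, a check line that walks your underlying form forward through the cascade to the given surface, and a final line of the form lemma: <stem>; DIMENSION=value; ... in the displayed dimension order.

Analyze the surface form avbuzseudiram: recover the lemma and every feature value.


underlying: af-buzseud-ir-am
RANK=ki - signalled by the affix af-
VEL=ta - signalled by the affix -am
TOR=fe - signalled by the affix -ir
check: afbuzseudiram -> avbuzseudiram
lemma: buzseud; RANK=ki; VEL=ta; TOR=fe


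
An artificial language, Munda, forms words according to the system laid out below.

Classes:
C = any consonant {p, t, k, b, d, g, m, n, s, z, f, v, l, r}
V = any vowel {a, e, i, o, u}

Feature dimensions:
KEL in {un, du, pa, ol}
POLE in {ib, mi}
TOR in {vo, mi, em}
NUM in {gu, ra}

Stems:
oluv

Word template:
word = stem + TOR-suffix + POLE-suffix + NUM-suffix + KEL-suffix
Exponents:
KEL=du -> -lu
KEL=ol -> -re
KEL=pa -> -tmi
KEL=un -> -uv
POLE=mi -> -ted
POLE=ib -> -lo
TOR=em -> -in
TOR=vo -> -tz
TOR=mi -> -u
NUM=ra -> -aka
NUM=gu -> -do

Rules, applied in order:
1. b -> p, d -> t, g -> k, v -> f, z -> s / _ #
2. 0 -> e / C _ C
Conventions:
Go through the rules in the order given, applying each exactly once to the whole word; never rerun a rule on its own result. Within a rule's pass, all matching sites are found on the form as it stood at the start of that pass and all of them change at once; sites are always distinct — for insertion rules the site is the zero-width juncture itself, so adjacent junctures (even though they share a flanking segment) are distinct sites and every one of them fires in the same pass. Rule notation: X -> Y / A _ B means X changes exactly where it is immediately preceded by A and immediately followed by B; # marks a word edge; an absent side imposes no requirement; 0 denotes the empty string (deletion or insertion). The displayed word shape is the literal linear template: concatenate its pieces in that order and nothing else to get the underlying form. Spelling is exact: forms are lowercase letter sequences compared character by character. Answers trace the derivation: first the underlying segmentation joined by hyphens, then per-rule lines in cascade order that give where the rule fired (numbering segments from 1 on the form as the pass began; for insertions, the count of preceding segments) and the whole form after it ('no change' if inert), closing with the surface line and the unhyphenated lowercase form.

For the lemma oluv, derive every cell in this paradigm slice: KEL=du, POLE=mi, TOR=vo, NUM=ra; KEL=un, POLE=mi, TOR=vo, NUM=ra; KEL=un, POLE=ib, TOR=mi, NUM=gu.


cell KEL=du, POLE=mi, TOR=vo, NUM=ra:
underlying: oluv-tz-ted-aka-lu
1. b -> p, d -> t, g -> k, v -> f, z -> s / _ #: no change
2. 0 -> e / C _ C: inserts after position(s) 4, 5, 6: oluvetezetedakalu
surface: oluvetezetedakalu

cell KEL=un, POLE=mi, TOR=vo, NUM=ra:
underlying: oluv-tz-ted-aka-uv
1. b -> p, d -> t, g -> k, v -> f, z -> s / _ #: fires at position(s) 14: oluvtztedakauf
2. 0 -> e / C _ C: inserts after position(s) 4, 5, 6: oluvetezetedakauf
surface: oluvetezetedakauf

cell KEL=un, POLE=ib, TOR=mi, NUM=gu:
underlying: oluv-u-lo-do-uv
1. b -> p, d -> t, g -> k, v -> f, z -> s / _ #: fires at position(s) 11: oluvulodouf
2. 0 -> e / C _ C: no change
surface: oluvulodouf


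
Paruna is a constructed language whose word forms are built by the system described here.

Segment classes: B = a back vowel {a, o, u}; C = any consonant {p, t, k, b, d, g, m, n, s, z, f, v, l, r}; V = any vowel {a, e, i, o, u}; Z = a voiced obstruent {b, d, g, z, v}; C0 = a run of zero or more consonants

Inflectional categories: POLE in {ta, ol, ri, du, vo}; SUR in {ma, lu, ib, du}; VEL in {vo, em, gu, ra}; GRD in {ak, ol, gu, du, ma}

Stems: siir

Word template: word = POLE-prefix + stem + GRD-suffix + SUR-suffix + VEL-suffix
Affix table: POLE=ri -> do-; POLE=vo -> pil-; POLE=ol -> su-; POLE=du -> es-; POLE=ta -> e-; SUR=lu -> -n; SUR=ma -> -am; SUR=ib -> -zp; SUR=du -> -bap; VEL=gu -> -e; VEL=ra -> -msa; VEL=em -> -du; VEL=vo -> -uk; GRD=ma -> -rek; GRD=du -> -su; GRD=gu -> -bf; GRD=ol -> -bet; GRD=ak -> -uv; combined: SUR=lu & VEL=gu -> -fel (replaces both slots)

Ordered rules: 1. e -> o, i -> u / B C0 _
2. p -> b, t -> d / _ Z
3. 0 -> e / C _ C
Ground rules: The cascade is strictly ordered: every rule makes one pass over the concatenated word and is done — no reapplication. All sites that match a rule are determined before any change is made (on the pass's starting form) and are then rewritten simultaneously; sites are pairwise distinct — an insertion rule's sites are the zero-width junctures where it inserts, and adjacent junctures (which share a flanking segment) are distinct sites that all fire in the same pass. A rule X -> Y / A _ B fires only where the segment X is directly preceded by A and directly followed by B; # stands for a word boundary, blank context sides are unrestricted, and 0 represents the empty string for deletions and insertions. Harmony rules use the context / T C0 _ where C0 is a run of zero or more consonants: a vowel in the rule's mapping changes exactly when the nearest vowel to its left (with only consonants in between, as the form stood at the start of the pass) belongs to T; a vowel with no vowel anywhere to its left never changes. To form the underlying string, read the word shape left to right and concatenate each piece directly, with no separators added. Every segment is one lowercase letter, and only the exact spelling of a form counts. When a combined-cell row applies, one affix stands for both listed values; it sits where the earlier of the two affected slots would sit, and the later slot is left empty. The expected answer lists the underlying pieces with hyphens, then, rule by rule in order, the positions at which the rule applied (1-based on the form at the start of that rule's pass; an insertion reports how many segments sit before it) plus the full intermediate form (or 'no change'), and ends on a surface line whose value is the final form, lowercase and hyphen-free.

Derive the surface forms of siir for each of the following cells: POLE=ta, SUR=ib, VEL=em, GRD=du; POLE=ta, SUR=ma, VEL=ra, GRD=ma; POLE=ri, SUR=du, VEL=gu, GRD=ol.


cell POLE=ta, SUR=ib, VEL=em, GRD=du:
underlying: e-siir-su-zp-du
1. e -> o, i -> u / B C0 _: no change
2. p -> b, t -> d / _ Z: fires at position(s) 9: esiirsuzbdu
3. 0 -> e / C _ C: inserts after position(s) 5, 8, 9: esiiresuzebedu
surface: esiiresuzebedu

cell POLE=ta, SUR=ma, VEL=ra, GRD=ma:
underlying: e-siir-rek-am-msa
1. e -> o, i -> u / B C0 _: no change
2. p -> b, t -> d / _ Z: no change
3. 0 -> e / C _ C: inserts after position(s) 5, 10, 11: esiirerekamemesa
surface: esiirerekamemesa

cell POLE=ri, SUR=du, VEL=gu, GRD=ol:
underlying: do-siir-bet-bap-e
1. e -> o, i -> u / B C0 _: fires at position(s) 4, 13: dosuirbetbapo
2. p -> b, t -> d / _ Z: fires at position(s) 9: dosuirbedbapo
3. 0 -> e / C _ C: inserts after position(s) 6, 9: dosuirebedebapo
surface: dosuirebedebapo


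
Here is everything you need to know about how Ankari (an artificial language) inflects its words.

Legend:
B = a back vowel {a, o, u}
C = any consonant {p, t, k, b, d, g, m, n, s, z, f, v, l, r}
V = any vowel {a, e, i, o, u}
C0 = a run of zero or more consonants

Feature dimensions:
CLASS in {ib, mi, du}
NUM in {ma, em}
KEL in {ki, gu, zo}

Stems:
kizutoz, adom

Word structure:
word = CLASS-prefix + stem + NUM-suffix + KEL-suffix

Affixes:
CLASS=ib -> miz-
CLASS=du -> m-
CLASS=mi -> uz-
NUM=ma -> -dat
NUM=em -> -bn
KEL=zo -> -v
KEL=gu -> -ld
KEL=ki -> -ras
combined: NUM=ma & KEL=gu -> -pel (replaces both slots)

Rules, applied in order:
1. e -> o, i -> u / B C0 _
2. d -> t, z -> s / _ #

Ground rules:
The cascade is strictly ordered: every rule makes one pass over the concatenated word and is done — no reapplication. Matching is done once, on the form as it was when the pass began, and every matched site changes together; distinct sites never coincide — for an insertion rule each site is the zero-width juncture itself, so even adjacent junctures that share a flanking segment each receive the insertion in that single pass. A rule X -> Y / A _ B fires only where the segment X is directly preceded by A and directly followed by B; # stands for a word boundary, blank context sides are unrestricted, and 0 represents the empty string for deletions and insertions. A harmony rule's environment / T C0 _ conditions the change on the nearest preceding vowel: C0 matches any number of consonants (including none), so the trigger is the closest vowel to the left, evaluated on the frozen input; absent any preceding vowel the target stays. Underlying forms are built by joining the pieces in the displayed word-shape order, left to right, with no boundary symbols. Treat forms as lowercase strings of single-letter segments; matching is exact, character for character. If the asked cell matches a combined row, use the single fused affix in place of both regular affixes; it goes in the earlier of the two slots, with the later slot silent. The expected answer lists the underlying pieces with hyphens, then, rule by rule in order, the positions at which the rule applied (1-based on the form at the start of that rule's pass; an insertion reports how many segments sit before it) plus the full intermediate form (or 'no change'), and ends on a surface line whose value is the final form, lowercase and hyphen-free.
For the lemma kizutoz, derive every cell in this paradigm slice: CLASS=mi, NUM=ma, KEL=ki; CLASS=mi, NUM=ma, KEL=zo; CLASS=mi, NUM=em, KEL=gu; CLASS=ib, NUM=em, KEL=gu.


cell CLASS=mi, NUM=ma, KEL=ki:
underlying: uz-kizutoz-dat-ras
1. e -> o, i -> u / B C0 _: fires at position(s) 4: uzkuzutozdatras
2. d -> t, z -> s / _ #: no change
surface: uzkuzutozdatras

cell CLASS=mi, NUM=ma, KEL=zo:
underlying: uz-kizutoz-dat-v
1. e -> o, i -> u / B C0 _: fires at position(s) 4: uzkuzutozdatv
2. d -> t, z -> s / _ #: no change
surface: uzkuzutozdatv

cell CLASS=mi, NUM=em, KEL=gu:
underlying: uz-kizutoz-bn-ld
1. e -> o, i -> u / B C0 _: fires at position(s) 4: uzkuzutozbnld
2. d -> t, z -> s / _ #: fires at position(s) 13: uzkuzutozbnlt
surface: uzkuzutozbnlt

cell CLASS=ib, NUM=em, KEL=gu:
underlying: miz-kizutoz-bn-ld
1. e -> o, i -> u / B C0 _: no change
2. d -> t, z -> s / _ #: fires at position(s) 14: mizkizutozbnlt
surface: mizkizutozbnlt


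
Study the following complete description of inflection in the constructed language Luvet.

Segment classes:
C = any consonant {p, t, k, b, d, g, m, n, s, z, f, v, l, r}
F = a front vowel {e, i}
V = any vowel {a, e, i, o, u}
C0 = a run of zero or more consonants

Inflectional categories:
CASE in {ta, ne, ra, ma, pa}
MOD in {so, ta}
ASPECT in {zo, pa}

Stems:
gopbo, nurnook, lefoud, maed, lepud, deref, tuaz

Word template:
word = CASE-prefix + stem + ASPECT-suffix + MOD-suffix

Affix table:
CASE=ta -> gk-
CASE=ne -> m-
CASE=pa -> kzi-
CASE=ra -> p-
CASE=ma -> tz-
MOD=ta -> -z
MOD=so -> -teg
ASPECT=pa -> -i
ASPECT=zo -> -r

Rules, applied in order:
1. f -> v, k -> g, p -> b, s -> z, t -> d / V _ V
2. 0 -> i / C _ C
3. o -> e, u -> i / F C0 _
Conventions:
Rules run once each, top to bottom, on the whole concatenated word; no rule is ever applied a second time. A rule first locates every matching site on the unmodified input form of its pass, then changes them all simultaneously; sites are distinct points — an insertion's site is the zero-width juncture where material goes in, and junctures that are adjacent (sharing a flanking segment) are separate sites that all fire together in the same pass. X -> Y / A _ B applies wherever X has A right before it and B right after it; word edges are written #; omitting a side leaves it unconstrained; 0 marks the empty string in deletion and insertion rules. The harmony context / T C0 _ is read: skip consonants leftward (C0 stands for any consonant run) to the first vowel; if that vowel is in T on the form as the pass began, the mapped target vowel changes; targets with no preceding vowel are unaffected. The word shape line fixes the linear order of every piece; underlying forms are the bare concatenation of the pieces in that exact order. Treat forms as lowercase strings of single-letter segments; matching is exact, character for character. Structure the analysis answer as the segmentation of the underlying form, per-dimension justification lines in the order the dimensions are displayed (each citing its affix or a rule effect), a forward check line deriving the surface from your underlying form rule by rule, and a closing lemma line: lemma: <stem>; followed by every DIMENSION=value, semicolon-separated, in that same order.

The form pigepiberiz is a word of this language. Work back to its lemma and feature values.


underlying: p-gopbo-r-z
CASE=ra - signalled by the affix p-
MOD=ta - signalled by the affix -z
ASPECT=zo - signalled by the affix -r
check: pgopborz -> pgopborz -> pigopiboriz -> pigepiberiz
lemma: gopbo; CASE=ra; MOD=ta; ASPECT=zo


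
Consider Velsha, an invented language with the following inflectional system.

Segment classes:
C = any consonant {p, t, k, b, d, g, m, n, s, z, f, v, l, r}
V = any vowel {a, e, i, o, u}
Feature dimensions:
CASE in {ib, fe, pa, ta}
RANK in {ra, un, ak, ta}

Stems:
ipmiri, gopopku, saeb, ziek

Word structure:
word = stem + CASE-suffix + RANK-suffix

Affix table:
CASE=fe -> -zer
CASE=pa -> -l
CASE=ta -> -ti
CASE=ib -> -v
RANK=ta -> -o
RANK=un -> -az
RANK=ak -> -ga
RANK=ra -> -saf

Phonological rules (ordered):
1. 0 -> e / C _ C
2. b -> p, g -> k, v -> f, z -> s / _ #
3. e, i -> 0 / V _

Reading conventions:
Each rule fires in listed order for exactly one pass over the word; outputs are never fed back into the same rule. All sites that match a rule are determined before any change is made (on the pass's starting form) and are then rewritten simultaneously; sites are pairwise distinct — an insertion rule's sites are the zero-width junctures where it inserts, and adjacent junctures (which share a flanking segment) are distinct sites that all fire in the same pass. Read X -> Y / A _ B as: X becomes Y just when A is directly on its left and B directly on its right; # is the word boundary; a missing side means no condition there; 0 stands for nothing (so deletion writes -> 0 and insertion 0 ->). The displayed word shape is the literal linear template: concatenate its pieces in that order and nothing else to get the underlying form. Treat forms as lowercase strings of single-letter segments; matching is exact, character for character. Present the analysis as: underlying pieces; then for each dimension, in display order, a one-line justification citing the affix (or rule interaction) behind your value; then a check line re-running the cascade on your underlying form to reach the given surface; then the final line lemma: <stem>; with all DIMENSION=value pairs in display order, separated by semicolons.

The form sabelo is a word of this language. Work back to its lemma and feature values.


underlying: saeb-l-o
CASE=pa - signalled by the affix -l
RANK=ta - signalled by the affix -o
check: saeblo -> saebelo -> saebelo -> sabelo
lemma: saeb; CASE=pa; RANK=ta


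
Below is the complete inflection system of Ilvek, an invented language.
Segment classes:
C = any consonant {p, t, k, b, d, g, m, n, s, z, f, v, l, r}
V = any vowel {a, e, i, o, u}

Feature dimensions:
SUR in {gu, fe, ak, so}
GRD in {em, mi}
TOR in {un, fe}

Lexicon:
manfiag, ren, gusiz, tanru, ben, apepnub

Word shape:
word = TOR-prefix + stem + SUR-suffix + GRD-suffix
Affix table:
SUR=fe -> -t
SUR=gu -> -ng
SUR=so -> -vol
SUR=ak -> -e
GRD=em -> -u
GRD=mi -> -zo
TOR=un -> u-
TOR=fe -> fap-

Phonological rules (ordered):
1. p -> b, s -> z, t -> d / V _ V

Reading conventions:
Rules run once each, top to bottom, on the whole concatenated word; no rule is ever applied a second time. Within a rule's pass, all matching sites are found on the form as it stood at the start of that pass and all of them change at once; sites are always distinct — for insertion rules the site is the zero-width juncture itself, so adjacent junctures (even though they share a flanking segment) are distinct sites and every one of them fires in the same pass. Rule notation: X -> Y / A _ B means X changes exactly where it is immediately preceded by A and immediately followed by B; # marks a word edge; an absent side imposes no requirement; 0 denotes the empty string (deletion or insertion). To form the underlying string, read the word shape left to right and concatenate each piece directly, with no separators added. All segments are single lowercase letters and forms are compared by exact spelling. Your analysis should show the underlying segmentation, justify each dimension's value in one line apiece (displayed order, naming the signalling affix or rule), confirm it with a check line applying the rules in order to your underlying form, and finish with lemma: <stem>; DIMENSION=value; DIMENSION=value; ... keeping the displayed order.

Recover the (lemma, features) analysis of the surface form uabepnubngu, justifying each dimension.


underlying: u-apepnub-ng-u
SUR=gu - signalled by the affix -ng
GRD=em - signalled by the affix -u
TOR=un - signalled by the affix u-
check: uapepnubngu -> uabepnubngu
lemma: apepnub; SUR=gu; GRD=em; TOR=un


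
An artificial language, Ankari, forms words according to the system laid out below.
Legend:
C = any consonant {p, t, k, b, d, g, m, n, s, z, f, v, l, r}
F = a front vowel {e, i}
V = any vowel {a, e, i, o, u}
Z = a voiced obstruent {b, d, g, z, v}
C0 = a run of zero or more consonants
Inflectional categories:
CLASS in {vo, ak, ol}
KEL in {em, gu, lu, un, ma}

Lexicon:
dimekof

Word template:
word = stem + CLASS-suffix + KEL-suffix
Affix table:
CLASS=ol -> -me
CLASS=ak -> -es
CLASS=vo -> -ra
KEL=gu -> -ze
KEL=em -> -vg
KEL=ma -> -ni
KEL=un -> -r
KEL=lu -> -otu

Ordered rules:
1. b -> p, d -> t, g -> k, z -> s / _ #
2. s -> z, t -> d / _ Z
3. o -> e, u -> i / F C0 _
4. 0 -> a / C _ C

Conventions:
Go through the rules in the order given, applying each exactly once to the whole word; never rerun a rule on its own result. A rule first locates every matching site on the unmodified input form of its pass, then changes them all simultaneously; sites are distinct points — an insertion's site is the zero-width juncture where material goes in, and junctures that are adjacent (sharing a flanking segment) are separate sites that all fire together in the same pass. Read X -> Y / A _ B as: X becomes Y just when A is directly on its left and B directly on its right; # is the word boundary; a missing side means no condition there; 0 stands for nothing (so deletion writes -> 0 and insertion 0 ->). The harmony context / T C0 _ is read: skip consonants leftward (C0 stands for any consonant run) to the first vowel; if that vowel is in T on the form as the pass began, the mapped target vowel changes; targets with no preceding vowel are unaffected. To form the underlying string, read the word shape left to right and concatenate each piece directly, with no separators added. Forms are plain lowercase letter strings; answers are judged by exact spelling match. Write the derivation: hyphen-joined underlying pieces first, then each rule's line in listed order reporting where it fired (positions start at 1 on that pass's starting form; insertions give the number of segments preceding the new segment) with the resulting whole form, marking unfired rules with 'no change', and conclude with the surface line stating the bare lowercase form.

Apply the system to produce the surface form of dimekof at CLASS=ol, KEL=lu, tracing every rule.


underlying: dimekof-me-otu
1. b -> p, d -> t, g -> k, z -> s / _ #: no change
2. s -> z, t -> d / _ Z: no change
3. o -> e, u -> i / F C0 _: fires at position(s) 6, 10: dimekefmeetu
4. 0 -> a / C _ C: inserts after position(s) 7: dimekefameetu
surface: dimekefameetu


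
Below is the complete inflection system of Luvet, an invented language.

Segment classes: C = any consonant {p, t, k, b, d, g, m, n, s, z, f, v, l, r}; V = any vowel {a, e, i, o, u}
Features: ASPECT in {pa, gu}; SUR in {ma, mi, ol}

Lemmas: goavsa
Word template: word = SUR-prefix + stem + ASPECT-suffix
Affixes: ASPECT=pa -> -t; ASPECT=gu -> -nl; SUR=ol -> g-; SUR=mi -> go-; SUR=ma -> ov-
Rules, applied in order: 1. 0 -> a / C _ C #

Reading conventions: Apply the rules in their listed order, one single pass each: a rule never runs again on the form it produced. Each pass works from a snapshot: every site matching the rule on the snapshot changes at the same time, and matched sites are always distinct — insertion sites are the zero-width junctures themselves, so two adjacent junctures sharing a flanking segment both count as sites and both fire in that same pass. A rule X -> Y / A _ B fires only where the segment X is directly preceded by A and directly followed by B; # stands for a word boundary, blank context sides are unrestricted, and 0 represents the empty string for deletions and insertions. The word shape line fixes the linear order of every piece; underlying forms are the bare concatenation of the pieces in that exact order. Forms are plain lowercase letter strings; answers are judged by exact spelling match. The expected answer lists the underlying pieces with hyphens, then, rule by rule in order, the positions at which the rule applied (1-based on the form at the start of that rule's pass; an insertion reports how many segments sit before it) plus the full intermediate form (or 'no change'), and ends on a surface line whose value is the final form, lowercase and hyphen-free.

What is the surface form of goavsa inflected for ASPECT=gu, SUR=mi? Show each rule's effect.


underlying: go-goavsa-nl
1. 0 -> a / C _ C #: inserts after position(s) 9: gogoavsanal
surface: gogoavsanal


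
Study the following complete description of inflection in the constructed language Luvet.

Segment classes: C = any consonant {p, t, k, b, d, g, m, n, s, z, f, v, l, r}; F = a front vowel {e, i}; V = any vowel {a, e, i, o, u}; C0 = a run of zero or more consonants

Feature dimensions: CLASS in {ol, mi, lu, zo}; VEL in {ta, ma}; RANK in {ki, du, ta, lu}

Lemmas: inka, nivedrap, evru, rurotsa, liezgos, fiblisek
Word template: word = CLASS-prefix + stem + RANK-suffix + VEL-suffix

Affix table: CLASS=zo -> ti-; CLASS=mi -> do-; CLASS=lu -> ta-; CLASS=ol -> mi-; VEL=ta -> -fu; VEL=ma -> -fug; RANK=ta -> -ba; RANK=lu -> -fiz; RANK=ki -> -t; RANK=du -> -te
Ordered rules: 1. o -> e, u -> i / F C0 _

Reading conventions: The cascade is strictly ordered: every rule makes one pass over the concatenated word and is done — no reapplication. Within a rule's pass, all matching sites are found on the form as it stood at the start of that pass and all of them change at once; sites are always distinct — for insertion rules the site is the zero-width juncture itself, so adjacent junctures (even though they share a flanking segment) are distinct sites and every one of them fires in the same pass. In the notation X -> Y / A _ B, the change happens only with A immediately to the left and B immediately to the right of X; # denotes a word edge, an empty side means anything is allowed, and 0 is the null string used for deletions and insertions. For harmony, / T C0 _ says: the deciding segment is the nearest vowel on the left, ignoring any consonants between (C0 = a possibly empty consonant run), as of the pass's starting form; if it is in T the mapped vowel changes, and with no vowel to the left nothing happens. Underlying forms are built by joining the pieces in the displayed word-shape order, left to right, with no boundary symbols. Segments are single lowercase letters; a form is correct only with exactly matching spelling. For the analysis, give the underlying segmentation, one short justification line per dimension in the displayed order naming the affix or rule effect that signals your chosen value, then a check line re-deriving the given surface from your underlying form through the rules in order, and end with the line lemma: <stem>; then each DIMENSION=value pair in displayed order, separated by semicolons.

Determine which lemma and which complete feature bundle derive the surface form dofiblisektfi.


underlying: do-fiblisek-t-fu
CLASS=mi - signalled by the affix do-
VEL=ta - signalled by the affix -fu
RANK=ki - signalled by the affix -t
check: dofiblisektfu -> dofiblisektfi
lemma: fiblisek; CLASS=mi; VEL=ta; RANK=ki


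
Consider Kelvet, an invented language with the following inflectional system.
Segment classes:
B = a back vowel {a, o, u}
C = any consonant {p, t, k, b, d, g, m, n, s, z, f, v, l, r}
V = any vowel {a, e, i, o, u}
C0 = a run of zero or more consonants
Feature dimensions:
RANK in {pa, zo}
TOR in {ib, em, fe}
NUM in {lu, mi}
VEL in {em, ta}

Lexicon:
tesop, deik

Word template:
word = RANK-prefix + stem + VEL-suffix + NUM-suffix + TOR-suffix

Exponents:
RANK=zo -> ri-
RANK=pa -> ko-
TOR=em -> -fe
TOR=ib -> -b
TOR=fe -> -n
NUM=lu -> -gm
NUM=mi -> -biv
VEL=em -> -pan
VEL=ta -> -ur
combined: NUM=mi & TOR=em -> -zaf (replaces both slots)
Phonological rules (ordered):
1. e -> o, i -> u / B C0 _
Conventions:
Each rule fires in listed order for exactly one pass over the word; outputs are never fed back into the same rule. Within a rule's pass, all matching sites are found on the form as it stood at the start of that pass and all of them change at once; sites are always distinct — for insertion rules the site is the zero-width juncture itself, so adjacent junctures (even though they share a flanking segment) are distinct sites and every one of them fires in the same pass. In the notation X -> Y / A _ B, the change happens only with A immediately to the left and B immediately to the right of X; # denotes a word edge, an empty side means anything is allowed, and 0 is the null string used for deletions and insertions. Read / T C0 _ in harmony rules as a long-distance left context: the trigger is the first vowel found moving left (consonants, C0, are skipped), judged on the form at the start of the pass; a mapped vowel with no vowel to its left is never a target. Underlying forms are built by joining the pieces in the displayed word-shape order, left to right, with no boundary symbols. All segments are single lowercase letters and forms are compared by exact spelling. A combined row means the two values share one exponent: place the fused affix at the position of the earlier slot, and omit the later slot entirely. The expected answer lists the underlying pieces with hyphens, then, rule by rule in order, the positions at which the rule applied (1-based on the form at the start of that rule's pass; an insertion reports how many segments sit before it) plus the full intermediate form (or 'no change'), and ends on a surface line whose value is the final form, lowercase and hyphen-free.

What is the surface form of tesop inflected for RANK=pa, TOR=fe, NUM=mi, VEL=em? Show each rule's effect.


underlying: ko-tesop-pan-biv-n
1. e -> o, i -> u / B C0 _: fires at position(s) 4, 12: kotosoppanbuvn
surface: kotosoppanbuvn


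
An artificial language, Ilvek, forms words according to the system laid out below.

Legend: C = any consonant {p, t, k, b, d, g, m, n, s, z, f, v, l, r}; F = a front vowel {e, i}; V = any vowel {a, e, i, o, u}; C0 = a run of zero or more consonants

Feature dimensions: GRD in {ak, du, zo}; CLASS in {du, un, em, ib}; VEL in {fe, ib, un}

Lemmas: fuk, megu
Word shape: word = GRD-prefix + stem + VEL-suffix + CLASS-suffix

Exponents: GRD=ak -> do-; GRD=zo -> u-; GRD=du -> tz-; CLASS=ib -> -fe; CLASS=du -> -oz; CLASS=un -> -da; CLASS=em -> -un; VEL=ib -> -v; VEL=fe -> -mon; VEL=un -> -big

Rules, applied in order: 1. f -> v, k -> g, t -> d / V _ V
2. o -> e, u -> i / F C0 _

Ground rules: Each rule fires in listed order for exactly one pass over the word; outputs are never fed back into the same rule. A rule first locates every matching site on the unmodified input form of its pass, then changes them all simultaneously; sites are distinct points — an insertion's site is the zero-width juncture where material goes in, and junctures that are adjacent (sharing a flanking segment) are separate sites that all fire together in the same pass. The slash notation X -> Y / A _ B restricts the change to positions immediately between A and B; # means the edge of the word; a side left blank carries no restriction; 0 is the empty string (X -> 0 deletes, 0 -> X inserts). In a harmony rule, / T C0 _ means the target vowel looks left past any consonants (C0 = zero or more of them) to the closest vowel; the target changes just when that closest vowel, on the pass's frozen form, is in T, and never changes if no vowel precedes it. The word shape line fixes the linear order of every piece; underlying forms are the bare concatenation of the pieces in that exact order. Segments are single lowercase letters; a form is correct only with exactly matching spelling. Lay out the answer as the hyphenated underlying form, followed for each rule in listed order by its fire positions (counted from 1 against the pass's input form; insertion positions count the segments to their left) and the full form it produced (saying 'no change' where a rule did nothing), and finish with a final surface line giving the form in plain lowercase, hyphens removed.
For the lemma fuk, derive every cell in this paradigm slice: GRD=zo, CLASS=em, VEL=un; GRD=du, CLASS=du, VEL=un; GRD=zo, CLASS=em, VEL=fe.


cell GRD=zo, CLASS=em, VEL=un:
underlying: u-fuk-big-un
1. f -> v, k -> g, t -> d / V _ V: fires at position(s) 2: uvukbigun
2. o -> e, u -> i / F C0 _: fires at position(s) 8: uvukbigin
surface: uvukbigin

cell GRD=du, CLASS=du, VEL=un:
underlying: tz-fuk-big-oz
1. f -> v, k -> g, t -> d / V _ V: no change
2. o -> e, u -> i / F C0 _: fires at position(s) 9: tzfukbigez
surface: tzfukbigez

cell GRD=zo, CLASS=em, VEL=fe:
underlying: u-fuk-mon-un
1. f -> v, k -> g, t -> d / V _ V: fires at position(s) 2: uvukmonun
2. o -> e, u -> i / F C0 _: no change
surface: uvukmonun


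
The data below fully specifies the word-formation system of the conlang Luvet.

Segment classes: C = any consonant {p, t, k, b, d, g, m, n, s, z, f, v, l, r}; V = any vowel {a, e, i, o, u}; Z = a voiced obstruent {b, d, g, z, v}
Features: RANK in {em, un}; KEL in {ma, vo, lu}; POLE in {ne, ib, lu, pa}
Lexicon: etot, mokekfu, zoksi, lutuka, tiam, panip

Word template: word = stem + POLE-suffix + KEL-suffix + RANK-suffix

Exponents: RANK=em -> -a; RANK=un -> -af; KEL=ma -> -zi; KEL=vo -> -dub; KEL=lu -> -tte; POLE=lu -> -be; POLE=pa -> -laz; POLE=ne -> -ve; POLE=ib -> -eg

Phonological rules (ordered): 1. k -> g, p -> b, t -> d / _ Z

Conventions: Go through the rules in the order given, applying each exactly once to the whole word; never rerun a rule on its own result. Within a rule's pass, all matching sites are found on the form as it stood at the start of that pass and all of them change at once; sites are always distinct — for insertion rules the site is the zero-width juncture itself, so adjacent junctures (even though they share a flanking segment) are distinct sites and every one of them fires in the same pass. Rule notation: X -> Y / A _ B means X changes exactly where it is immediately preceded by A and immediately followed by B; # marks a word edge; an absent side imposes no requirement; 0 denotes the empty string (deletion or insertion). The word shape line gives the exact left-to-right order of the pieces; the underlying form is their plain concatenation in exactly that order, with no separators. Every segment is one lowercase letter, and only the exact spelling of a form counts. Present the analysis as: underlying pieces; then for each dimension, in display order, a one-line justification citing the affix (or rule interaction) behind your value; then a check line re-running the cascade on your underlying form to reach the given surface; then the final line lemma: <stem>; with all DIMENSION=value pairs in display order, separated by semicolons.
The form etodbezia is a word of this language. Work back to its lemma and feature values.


underlying: etot-be-zi-a
RANK=em - signalled by the affix -a
KEL=ma - signalled by the affix -zi
POLE=lu - signalled by the affix -be
check: etotbezia -> etodbezia
lemma: etot; RANK=em; KEL=ma; POLE=lu


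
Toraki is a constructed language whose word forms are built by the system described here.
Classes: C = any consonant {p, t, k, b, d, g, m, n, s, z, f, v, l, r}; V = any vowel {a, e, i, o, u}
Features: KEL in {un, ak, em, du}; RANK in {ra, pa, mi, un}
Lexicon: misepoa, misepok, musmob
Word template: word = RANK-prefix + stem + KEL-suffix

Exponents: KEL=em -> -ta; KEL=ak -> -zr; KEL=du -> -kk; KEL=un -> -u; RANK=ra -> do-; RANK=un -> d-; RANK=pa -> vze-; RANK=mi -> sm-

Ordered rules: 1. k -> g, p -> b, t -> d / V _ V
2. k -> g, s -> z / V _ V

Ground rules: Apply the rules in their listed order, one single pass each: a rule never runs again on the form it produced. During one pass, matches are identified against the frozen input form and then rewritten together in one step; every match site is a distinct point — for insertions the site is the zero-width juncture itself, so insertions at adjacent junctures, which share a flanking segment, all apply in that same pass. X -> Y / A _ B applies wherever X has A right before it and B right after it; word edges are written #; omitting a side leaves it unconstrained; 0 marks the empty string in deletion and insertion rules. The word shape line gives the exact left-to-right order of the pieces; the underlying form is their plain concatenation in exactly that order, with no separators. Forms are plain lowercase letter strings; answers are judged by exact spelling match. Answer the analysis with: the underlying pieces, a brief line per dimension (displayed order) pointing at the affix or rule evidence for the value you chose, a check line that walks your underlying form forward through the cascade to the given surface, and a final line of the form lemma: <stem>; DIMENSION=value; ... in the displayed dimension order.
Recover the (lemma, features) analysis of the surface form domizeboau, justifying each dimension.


underlying: do-misepoa-u
KEL=un - signalled by the affix -u
RANK=ra - signalled by the affix do-
check: domisepoau -> domiseboau -> domizeboau
lemma: misepoa; KEL=un; RANK=ra


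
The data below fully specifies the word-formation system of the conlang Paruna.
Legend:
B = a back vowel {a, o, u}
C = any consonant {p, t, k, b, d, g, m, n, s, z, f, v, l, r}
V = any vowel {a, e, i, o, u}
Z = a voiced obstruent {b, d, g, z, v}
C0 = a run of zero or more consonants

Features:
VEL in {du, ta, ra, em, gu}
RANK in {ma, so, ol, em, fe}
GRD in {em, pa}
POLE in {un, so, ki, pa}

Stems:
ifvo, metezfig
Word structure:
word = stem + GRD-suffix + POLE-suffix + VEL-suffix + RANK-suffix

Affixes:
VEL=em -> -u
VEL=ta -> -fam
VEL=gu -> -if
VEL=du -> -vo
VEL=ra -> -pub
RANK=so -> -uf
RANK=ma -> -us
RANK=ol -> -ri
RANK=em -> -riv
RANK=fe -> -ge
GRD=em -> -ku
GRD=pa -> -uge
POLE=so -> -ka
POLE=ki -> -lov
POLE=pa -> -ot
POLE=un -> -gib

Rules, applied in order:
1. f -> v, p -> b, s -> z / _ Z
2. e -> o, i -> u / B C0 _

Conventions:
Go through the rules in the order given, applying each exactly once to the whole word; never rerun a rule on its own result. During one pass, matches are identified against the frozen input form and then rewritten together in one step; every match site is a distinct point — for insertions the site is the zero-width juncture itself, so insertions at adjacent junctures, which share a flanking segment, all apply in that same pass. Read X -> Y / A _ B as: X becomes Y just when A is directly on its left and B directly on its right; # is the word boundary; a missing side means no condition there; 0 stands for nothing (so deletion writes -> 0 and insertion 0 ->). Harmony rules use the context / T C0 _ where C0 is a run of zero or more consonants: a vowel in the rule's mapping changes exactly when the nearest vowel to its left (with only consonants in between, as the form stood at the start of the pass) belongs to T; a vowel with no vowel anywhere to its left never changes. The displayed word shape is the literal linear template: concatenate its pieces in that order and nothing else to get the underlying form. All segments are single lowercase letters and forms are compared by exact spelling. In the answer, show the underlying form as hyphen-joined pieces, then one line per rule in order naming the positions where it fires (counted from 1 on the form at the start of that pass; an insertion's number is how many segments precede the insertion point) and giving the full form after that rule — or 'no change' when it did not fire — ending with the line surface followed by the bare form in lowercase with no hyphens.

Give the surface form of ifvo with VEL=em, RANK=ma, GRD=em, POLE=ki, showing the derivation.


underlying: ifvo-ku-lov-u-us
1. f -> v, p -> b, s -> z / _ Z: fires at position(s) 2: ivvokulovuus
2. e -> o, i -> u / B C0 _: no change
surface: ivvokulovuus


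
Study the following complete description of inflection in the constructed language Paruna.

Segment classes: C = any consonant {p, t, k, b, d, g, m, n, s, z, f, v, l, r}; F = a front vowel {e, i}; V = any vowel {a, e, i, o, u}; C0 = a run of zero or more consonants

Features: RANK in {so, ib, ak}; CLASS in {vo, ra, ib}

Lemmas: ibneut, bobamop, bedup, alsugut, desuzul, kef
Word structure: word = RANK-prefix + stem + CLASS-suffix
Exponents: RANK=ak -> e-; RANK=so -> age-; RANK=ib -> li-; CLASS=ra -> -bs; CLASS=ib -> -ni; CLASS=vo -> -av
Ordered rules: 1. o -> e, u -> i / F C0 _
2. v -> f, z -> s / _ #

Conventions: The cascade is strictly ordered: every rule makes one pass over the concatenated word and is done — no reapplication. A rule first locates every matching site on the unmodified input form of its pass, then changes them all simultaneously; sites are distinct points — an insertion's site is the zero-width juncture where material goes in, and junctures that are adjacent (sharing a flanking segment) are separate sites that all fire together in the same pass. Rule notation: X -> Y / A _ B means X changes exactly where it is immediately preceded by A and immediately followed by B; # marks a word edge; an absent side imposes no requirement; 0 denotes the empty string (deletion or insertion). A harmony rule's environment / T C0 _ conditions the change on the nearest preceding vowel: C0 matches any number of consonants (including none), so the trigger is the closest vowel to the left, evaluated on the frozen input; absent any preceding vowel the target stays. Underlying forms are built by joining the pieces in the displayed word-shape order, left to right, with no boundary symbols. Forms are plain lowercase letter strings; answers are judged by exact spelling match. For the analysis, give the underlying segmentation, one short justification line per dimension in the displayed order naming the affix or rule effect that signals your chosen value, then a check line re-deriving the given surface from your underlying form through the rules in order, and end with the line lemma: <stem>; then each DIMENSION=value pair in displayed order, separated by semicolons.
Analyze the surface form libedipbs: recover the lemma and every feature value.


underlying: li-bedup-bs
RANK=ib - signalled by the affix li-
CLASS=ra - signalled by the affix -bs
check: libedupbs -> libedipbs -> libedipbs
lemma: bedup; RANK=ib; CLASS=ra
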